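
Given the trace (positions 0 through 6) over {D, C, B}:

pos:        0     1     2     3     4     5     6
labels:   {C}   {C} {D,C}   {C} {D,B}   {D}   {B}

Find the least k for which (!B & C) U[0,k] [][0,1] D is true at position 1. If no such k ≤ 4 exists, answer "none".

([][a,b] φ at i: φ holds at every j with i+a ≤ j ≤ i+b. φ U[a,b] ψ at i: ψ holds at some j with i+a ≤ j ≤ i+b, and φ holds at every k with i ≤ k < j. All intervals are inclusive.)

Need earliest j ≥ 1 with [][0,1] D, and (!B & C) at every k in [1,j-1].
  j=1: rhs fails.
  j=2: rhs fails.
  j=3: rhs fails.
  j=4: rhs holds; lhs holds on [1,3]. k = 3.

3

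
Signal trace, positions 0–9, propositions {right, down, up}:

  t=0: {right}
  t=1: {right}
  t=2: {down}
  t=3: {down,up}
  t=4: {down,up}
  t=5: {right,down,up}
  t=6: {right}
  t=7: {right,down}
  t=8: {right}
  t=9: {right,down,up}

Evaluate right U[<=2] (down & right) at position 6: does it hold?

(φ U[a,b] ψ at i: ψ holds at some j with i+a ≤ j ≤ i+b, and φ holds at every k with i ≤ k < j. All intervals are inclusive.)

Need some j in [6,8] with (down & right), and right at every k in [6,j-1].
  j=6: (down & right) false.
  j=7: (down & right) holds; right holds at every k in [6,6] → satisfied.

True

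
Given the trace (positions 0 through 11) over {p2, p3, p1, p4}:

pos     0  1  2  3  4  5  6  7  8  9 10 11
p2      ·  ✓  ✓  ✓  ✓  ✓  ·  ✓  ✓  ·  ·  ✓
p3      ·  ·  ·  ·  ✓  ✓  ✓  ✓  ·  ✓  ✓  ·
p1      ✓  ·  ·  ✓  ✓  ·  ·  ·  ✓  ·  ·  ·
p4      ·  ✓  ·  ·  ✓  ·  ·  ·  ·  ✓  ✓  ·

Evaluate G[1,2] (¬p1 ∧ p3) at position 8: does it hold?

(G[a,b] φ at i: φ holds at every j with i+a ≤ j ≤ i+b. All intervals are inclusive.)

Holds

Check (¬p1 ∧ p3) at every j in [9,10]:
  j=9: true
  j=10: true
All positions satisfy it → formula holds.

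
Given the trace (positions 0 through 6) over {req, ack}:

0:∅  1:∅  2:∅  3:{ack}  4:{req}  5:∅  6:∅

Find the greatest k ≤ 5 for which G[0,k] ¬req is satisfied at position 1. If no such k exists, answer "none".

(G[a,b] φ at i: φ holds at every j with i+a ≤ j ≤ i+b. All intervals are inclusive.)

¬req must hold from j=1 onward; find where it first fails.
  j=1: holds
  j=2: holds
  j=3: holds
  j=4: fails
Holds on [1,3], so largest k = 2.

2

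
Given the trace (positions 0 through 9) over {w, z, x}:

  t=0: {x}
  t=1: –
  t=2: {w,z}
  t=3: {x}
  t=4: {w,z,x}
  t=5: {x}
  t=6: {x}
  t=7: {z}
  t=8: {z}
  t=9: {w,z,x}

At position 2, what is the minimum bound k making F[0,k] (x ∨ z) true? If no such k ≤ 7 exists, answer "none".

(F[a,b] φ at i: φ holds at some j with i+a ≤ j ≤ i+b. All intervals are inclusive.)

0

Scan j = 2,3,… for (x ∨ z):
  j=2: holds
First hit at j=2, so smallest k = 2-2 = 0.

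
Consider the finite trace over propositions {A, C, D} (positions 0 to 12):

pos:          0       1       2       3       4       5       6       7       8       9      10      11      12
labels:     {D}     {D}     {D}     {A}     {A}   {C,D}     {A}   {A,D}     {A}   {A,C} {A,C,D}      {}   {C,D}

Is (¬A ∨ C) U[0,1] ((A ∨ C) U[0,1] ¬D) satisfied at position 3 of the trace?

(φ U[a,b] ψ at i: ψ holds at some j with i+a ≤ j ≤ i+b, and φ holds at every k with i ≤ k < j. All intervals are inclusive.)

Need some j in [3,4] with ((A ∨ C) U[0,1] ¬D), and (¬A ∨ C) at every k in [3,j-1].
  j=3: ((A ∨ C) U[0,1] ¬D) holds; no prefix to check → satisfied.

True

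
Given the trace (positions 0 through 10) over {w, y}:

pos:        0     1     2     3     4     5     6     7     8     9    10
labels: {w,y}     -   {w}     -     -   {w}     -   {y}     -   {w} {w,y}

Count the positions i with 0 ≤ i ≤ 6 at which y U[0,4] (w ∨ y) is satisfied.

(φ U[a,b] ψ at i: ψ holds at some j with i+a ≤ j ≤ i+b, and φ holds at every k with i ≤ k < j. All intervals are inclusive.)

Evaluate at each i in [0,6]:
  i=0: ✓ (rhs at j=0)
  i=1: ✗ (lhs fails at k=1 before rhs at j=2)
  i=2: ✓ (rhs at j=2)
  i=3: ✗ (lhs fails at k=3 before rhs at j=5)
  i=4: ✗ (lhs fails at k=4 before rhs at j=5)
  i=5: ✓ (rhs at j=5)
  i=6: ✗ (lhs fails at k=6 before rhs at j=7)
Positions where it holds: {0, 2, 5} → 3.

3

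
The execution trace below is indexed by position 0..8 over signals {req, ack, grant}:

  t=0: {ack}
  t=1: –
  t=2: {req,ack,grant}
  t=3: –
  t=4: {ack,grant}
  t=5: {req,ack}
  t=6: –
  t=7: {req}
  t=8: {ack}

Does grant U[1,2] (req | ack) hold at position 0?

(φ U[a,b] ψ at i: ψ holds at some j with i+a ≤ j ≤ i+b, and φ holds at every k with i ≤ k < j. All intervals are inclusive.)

Need some j in [1,2] with (req | ack), and grant at every k in [0,j-1].
  j=1: (req | ack) false.
  j=2: (req | ack) holds, but grant fails at k=0 → not this j.
No j in the window works → until fails.

False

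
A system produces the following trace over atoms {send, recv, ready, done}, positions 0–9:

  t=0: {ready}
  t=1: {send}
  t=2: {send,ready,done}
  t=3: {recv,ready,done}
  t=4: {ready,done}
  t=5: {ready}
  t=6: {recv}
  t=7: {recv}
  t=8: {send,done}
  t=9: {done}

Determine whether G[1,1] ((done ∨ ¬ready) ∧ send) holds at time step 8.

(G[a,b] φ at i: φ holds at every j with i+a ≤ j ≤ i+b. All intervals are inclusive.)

Check ((done ∨ ¬ready) ∧ send) at every j in [9,9]:
  j=9: false
Fails at j=9 → formula fails.

False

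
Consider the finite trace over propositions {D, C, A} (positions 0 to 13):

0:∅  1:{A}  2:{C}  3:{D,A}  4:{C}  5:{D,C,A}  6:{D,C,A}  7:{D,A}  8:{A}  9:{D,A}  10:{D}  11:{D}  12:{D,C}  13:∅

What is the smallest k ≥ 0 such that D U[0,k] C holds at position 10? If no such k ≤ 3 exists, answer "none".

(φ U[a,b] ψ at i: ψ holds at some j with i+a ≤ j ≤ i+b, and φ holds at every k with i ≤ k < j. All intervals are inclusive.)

Need earliest j ≥ 10 with C, and D at every k in [10,j-1].
  j=10: rhs fails.
  j=11: rhs fails.
  j=12: rhs holds; lhs holds on [10,11]. k = 2.

2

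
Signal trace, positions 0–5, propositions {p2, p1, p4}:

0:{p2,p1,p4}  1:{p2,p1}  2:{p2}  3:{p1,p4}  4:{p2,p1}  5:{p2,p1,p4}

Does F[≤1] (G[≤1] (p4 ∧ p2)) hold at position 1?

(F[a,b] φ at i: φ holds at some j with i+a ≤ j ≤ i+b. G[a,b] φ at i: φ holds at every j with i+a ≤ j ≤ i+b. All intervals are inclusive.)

Check G[≤1] (p4 ∧ p2) at each j in [1,2]:
  j=1: fails at 1
  j=2: fails at 2
No position in the window satisfies it → formula fails.

No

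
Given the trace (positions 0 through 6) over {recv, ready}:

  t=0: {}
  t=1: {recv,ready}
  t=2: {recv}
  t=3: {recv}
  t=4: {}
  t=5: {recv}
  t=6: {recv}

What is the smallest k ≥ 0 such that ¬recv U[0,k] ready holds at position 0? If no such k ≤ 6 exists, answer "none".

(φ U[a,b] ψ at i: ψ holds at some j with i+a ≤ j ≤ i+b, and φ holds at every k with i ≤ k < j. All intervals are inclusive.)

Need earliest j ≥ 0 with ready, and ¬recv at every k in [0,j-1].
  j=0: rhs fails.
  j=1: rhs holds; lhs holds on [0,0]. k = 1.

1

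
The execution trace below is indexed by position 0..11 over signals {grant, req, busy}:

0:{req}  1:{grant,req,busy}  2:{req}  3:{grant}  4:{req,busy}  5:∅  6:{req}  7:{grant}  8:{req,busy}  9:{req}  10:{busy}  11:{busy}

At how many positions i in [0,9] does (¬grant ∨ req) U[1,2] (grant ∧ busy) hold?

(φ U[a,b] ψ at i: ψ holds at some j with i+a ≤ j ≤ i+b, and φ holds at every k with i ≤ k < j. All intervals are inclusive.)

1

Evaluate at each i in [0,9]:
  i=0: ✓ (rhs at j=1; lhs holds on [0,0])
  i=1: ✗ (no rhs in [2,3])
  i=2: ✗ (no rhs in [3,4])
  i=3: ✗ (no rhs in [4,5])
  i=4: ✗ (no rhs in [5,6])
  i=5: ✗ (no rhs in [6,7])
  i=6: ✗ (no rhs in [7,8])
  i=7: ✗ (no rhs in [8,9])
  i=8: ✗ (no rhs in [9,10])
  i=9: ✗ (no rhs in [10,11])
Positions where it holds: {0} → 1.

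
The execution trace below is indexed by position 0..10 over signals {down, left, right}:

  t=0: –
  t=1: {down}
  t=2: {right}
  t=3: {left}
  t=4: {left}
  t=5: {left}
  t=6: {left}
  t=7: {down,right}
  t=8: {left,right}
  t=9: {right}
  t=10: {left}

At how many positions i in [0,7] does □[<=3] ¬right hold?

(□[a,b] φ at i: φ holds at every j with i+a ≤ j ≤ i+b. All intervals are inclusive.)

Evaluate at each i in [0,7]:
  i=0: ✗ (fails at j=2)
  i=1: ✗ (fails at j=2)
  i=2: ✗ (fails at j=2)
  i=3: ✓ (all of [3,6])
  i=4: ✗ (fails at j=7)
  i=5: ✗ (fails at j=7)
  i=6: ✗ (fails at j=7)
  i=7: ✗ (fails at j=7)
Positions where it holds: {3} → 1.

1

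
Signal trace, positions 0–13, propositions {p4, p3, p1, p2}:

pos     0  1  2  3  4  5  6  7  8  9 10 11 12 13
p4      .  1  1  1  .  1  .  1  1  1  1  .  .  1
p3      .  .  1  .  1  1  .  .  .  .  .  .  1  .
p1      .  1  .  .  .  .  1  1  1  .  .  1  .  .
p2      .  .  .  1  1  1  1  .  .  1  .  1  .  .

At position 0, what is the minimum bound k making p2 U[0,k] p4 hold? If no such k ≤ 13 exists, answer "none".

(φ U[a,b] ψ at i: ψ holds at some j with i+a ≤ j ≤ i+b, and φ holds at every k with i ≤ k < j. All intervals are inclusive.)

Need earliest j ≥ 0 with p4, and p2 at every k in [0,j-1].
  j=0: rhs fails.
  j=1: rhs holds but lhs fails at k=0.
  j=2: rhs holds but lhs fails at k=0.
  j=3: rhs holds but lhs fails at k=0.
  j=4: rhs fails.
  j=5: rhs holds but lhs fails at k=0.
  j=6: rhs fails.
  j=7: rhs holds but lhs fails at k=0.
  j=8: rhs holds but lhs fails at k=0.
  j=9: rhs holds but lhs fails at k=0.
  j=10: rhs holds but lhs fails at k=0.
  j=11: rhs fails.
  j=12: rhs fails.
  j=13: rhs holds but lhs fails at k=0.
No witness within the range → none.

none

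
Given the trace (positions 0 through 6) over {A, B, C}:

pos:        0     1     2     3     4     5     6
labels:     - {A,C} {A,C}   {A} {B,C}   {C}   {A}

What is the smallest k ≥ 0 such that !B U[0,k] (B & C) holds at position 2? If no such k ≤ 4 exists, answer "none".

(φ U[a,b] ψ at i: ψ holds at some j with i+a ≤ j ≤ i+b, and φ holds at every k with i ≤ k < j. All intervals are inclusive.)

2

Need earliest j ≥ 2 with (B & C), and !B at every k in [2,j-1].
  j=2: rhs fails.
  j=3: rhs fails.
  j=4: rhs holds; lhs holds on [2,3]. k = 2.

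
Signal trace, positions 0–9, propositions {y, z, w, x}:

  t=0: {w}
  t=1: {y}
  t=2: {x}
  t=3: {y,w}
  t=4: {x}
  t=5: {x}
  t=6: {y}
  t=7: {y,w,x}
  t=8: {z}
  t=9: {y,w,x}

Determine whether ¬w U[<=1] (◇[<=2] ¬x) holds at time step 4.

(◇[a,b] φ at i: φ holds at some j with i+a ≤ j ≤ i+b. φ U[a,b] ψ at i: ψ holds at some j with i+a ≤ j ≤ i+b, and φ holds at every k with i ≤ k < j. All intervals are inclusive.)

Holds

Need some j in [4,5] with ◇[<=2] ¬x, and ¬w at every k in [4,j-1].
  j=4: ◇[<=2] ¬x holds; no prefix to check → satisfied.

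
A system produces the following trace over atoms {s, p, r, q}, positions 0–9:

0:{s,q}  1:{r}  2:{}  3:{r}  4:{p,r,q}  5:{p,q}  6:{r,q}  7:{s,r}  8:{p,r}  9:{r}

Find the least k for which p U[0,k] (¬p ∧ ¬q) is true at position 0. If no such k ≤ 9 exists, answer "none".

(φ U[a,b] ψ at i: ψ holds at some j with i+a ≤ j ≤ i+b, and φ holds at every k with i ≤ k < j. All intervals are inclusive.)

Need earliest j ≥ 0 with (¬p ∧ ¬q), and p at every k in [0,j-1].
  j=0: rhs fails.
  j=1: rhs holds but lhs fails at k=0.
  j=2: rhs holds but lhs fails at k=0.
  j=3: rhs holds but lhs fails at k=0.
  j=4: rhs fails.
  j=5: rhs fails.
  j=6: rhs fails.
  j=7: rhs holds but lhs fails at k=0.
  j=8: rhs fails.
  j=9: rhs holds but lhs fails at k=0.
No witness within the range → none.

none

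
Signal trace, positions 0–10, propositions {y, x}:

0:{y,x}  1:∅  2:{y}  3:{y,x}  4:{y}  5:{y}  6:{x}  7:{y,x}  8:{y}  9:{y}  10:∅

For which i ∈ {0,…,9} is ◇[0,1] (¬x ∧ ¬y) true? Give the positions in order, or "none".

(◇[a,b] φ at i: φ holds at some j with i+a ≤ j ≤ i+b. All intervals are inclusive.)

Evaluate at each i in [0,9]:
  i=0: ✓ (witness j=1)
  i=1: ✓ (witness j=1)
  i=2: ✗ (none in [2,3])
  i=3: ✗ (none in [3,4])
  i=4: ✗ (none in [4,5])
  i=5: ✗ (none in [5,6])
  i=6: ✗ (none in [6,7])
  i=7: ✗ (none in [7,8])
  i=8: ✗ (none in [8,9])
  i=9: ✓ (witness j=10)

0, 1, 9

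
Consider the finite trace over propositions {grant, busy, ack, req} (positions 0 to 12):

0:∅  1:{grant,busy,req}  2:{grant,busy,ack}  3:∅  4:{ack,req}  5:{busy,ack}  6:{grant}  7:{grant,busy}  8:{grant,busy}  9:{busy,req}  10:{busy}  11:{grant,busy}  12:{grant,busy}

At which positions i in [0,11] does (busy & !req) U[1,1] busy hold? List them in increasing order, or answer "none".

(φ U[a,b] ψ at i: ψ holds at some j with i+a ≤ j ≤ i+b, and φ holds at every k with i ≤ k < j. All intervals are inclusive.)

7, 8, 10, 11

Evaluate at each i in [0,11]:
  i=0: ✗ (lhs fails at k=0 before rhs at j=1)
  i=1: ✗ (lhs fails at k=1 before rhs at j=2)
  i=2: ✗ (no rhs in [3,3])
  i=3: ✗ (no rhs in [4,4])
  i=4: ✗ (lhs fails at k=4 before rhs at j=5)
  i=5: ✗ (no rhs in [6,6])
  i=6: ✗ (lhs fails at k=6 before rhs at j=7)
  i=7: ✓ (rhs at j=8; lhs holds on [7,7])
  i=8: ✓ (rhs at j=9; lhs holds on [8,8])
  i=9: ✗ (lhs fails at k=9 before rhs at j=10)
  i=10: ✓ (rhs at j=11; lhs holds on [10,10])
  i=11: ✓ (rhs at j=12; lhs holds on [11,11])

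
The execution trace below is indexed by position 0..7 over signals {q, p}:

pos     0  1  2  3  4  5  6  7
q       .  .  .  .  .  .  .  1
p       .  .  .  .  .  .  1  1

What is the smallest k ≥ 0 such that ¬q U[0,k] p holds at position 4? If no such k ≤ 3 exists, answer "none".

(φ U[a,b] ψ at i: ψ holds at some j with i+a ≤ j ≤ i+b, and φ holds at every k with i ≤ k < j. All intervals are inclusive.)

2

Need earliest j ≥ 4 with p, and ¬q at every k in [4,j-1].
  j=4: rhs fails.
  j=5: rhs fails.
  j=6: rhs holds; lhs holds on [4,5]. k = 2.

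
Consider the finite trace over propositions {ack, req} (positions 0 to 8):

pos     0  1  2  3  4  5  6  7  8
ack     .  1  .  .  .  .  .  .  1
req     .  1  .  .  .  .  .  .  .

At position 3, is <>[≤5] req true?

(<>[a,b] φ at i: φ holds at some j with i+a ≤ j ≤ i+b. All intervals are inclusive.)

False

Check req at each j in [3,8]:
  j=3: false
  j=4: false
  j=5: false
  j=6: false
  j=7: false
  j=8: false
No position in the window satisfies it → formula fails.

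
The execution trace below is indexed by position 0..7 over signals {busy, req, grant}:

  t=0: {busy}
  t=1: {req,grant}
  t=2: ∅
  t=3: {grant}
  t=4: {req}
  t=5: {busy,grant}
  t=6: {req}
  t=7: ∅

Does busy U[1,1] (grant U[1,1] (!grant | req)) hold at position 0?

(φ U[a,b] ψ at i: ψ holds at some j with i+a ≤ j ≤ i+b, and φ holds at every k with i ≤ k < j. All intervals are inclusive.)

Need some j in [1,1] with (grant U[1,1] (!grant | req)), and busy at every k in [0,j-1].
  j=1: (grant U[1,1] (!grant | req)) holds; busy holds at every k in [0,0] → satisfied.

Holds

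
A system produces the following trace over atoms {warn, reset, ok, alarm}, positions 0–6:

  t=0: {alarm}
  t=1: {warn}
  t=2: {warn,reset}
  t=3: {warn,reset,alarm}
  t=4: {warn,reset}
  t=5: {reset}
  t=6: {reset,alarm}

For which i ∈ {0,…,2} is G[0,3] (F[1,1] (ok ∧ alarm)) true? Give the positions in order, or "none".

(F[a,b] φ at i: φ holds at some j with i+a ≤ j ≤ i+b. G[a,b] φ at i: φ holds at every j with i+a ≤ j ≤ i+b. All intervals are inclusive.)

none

Evaluate at each i in [0,2]:
  i=0: ✗ (fails at j=0)
  i=1: ✗ (fails at j=1)
  i=2: ✗ (fails at j=2)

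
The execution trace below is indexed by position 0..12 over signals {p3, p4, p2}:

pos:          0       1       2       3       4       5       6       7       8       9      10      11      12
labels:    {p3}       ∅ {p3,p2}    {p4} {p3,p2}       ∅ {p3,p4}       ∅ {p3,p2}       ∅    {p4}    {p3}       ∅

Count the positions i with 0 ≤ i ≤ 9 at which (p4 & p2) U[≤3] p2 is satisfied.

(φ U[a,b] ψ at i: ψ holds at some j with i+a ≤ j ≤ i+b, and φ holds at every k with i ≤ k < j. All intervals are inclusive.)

Evaluate at each i in [0,9]:
  i=0: ✗ (lhs fails at k=0 before rhs at j=2)
  i=1: ✗ (lhs fails at k=1 before rhs at j=2)
  i=2: ✓ (rhs at j=2)
  i=3: ✗ (lhs fails at k=3 before rhs at j=4)
  i=4: ✓ (rhs at j=4)
  i=5: ✗ (lhs fails at k=5 before rhs at j=8)
  i=6: ✗ (lhs fails at k=6 before rhs at j=8)
  i=7: ✗ (lhs fails at k=7 before rhs at j=8)
  i=8: ✓ (rhs at j=8)
  i=9: ✗ (no rhs in [9,12])
Positions where it holds: {2, 4, 8} → 3.

3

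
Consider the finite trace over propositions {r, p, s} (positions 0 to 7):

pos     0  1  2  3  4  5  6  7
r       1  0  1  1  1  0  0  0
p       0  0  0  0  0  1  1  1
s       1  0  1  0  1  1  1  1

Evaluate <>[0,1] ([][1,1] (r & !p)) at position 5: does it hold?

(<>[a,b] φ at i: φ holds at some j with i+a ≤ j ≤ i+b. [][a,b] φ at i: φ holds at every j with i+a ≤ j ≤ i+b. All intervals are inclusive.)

No

Check [][1,1] (r & !p) at each j in [5,6]:
  j=5: fails at 6
  j=6: fails at 7
No position in the window satisfies it → formula fails.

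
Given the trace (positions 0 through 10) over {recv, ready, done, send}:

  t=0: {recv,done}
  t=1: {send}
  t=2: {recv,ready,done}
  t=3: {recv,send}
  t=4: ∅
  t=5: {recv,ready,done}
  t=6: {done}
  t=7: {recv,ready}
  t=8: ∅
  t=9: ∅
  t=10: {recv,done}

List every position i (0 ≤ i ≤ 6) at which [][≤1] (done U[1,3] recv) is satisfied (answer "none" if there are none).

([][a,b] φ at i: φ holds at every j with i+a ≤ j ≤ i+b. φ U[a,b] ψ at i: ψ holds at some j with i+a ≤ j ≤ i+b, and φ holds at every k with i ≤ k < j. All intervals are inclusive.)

5

Evaluate at each i in [0,6]:
  i=0: ✗ (fails at j=0)
  i=1: ✗ (fails at j=1)
  i=2: ✗ (fails at j=3)
  i=3: ✗ (fails at j=3)
  i=4: ✗ (fails at j=4)
  i=5: ✓ (all of [5,6])
  i=6: ✗ (fails at j=7)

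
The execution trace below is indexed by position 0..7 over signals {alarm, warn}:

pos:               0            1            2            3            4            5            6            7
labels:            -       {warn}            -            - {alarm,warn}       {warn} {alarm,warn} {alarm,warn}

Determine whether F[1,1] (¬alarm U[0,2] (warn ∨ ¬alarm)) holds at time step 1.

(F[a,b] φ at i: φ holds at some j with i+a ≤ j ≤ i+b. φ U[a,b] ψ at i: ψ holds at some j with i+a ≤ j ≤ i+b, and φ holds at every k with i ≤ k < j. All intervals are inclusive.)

True

Check (¬alarm U[0,2] (warn ∨ ¬alarm)) at each j in [2,2]:
  j=2: holds
Found at j=2 → formula holds.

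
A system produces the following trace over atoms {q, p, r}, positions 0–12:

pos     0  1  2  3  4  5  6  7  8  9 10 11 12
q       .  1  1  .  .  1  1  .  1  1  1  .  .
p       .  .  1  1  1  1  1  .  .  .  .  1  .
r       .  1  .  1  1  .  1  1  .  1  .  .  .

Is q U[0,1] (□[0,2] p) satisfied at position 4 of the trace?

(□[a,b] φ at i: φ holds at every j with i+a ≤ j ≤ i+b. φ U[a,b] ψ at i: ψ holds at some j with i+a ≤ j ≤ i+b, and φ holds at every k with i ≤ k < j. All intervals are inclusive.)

True

Need some j in [4,5] with □[0,2] p, and q at every k in [4,j-1].
  j=4: □[0,2] p holds; no prefix to check → satisfied.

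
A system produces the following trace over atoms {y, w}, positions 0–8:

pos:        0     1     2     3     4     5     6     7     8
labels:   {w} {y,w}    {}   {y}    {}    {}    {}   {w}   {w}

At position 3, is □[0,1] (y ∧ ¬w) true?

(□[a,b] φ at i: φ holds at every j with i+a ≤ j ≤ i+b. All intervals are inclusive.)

False

Check (y ∧ ¬w) at every j in [3,4]:
  j=3: true
  j=4: false
Fails at j=4 → formula fails.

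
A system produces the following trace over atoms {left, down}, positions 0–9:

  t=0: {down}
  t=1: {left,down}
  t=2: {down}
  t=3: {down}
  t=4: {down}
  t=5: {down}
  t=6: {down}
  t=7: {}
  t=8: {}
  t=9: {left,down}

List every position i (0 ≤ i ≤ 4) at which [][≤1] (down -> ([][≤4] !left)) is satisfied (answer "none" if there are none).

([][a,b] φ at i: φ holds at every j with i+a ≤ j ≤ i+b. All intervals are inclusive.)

2, 3

Evaluate at each i in [0,4]:
  i=0: ✗ (fails at j=0)
  i=1: ✗ (fails at j=1)
  i=2: ✓ (all of [2,3])
  i=3: ✓ (all of [3,4])
  i=4: ✗ (fails at j=5)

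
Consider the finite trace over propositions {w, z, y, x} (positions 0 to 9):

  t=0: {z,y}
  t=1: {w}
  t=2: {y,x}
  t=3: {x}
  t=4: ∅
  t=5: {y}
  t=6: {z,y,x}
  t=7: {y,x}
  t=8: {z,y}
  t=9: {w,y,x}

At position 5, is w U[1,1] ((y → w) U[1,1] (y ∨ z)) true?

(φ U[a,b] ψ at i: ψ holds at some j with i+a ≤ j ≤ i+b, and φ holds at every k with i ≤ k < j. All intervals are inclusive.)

Need some j in [6,6] with ((y → w) U[1,1] (y ∨ z)), and w at every k in [5,j-1].
  j=6: ((y → w) U[1,1] (y ∨ z)) — fails.
No j in the window works → until fails.

Does not hold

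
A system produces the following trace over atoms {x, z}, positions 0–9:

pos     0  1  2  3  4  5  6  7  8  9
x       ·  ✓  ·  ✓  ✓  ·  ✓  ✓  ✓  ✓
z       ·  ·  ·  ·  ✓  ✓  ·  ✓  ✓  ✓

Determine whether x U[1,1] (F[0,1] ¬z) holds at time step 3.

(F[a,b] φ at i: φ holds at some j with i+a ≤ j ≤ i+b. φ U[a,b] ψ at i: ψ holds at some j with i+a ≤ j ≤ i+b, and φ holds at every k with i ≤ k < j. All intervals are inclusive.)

Does not hold

Need some j in [4,4] with F[0,1] ¬z, and x at every k in [3,j-1].
  j=4: F[0,1] ¬z — fails (none in [4,5]).
No j in the window works → until fails.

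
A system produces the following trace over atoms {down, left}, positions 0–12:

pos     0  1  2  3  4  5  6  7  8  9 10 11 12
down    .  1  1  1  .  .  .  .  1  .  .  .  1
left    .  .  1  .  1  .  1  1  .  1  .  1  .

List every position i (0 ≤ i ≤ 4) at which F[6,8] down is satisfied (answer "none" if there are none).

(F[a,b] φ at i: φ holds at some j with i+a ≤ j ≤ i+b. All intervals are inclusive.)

0, 1, 2, 4

Evaluate at each i in [0,4]:
  i=0: ✓ (witness j=8)
  i=1: ✓ (witness j=8)
  i=2: ✓ (witness j=8)
  i=3: ✗ (none in [9,11])
  i=4: ✓ (witness j=12)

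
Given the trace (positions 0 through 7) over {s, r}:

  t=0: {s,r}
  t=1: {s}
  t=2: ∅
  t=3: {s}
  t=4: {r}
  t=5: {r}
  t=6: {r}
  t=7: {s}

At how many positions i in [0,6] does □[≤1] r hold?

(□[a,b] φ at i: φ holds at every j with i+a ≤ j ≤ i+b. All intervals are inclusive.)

2

Evaluate at each i in [0,6]:
  i=0: ✗ (fails at j=1)
  i=1: ✗ (fails at j=1)
  i=2: ✗ (fails at j=2)
  i=3: ✗ (fails at j=3)
  i=4: ✓ (all of [4,5])
  i=5: ✓ (all of [5,6])
  i=6: ✗ (fails at j=7)
Positions where it holds: {4, 5} → 2.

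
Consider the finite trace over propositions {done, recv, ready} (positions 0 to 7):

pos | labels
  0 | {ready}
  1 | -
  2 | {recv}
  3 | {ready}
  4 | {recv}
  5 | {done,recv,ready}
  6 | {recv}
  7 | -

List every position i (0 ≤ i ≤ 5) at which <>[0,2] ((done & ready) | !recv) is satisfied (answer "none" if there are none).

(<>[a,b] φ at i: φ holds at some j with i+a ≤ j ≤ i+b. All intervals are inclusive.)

Evaluate at each i in [0,5]:
  i=0: ✓ (witness j=0)
  i=1: ✓ (witness j=1)
  i=2: ✓ (witness j=3)
  i=3: ✓ (witness j=3)
  i=4: ✓ (witness j=5)
  i=5: ✓ (witness j=5)

0, 1, 2, 3, 4, 5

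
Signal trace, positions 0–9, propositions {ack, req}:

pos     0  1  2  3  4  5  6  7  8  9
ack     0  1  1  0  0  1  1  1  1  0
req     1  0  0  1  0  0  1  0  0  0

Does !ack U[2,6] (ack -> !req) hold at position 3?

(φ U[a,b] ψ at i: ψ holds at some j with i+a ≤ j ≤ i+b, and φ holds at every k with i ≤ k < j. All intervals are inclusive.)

Need some j in [5,9] with (ack -> !req), and !ack at every k in [3,j-1].
  j=5: (ack -> !req) holds; !ack holds at every k in [3,4] → satisfied.

True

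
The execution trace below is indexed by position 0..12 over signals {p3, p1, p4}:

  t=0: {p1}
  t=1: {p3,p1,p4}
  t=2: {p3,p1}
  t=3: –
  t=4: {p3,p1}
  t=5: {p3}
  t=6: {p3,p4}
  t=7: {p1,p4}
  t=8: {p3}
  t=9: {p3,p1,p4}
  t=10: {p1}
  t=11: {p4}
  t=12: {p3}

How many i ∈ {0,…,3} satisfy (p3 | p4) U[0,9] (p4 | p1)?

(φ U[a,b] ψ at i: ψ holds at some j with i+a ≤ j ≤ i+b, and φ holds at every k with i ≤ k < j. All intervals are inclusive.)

Evaluate at each i in [0,3]:
  i=0: ✓ (rhs at j=0)
  i=1: ✓ (rhs at j=1)
  i=2: ✓ (rhs at j=2)
  i=3: ✗ (lhs fails at k=3 before rhs at j=4)
Positions where it holds: {0, 1, 2} → 3.

3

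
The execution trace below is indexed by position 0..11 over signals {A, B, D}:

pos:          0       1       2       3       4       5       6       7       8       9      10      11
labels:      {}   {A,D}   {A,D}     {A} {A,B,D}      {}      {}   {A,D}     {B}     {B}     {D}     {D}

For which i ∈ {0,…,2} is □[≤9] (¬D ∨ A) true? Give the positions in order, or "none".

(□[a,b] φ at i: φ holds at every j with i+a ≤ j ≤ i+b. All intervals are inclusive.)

0

Evaluate at each i in [0,2]:
  i=0: ✓ (all of [0,9])
  i=1: ✗ (fails at j=10)
  i=2: ✗ (fails at j=10)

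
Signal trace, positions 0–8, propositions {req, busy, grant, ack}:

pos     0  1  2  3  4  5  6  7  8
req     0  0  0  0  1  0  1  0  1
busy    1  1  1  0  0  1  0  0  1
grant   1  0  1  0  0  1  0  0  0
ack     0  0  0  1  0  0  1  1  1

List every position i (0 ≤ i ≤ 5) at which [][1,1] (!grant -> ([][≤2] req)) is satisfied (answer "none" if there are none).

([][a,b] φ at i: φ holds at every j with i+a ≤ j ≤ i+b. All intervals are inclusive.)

1, 4

Evaluate at each i in [0,5]:
  i=0: ✗ (fails at j=1)
  i=1: ✓ (all of [2,2])
  i=2: ✗ (fails at j=3)
  i=3: ✗ (fails at j=4)
  i=4: ✓ (all of [5,5])
  i=5: ✗ (fails at j=6)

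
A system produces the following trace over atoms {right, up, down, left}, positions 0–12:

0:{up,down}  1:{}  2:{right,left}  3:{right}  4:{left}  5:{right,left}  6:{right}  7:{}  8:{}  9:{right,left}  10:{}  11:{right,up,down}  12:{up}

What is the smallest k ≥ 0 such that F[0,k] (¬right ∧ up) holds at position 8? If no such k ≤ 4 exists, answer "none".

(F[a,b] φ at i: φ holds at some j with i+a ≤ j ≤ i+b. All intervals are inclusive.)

4

Scan j = 8,9,… for (¬right ∧ up):
  j=8: fails
  j=9: fails
  j=10: fails
  j=11: fails
  j=12: holds
First hit at j=12, so smallest k = 12-8 = 4.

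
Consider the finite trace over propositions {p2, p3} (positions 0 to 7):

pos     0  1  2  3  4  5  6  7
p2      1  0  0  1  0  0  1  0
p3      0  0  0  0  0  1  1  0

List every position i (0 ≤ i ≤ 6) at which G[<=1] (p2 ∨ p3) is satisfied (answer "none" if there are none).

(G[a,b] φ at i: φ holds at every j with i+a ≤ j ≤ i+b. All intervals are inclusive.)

Evaluate at each i in [0,6]:
  i=0: ✗ (fails at j=1)
  i=1: ✗ (fails at j=1)
  i=2: ✗ (fails at j=2)
  i=3: ✗ (fails at j=4)
  i=4: ✗ (fails at j=4)
  i=5: ✓ (all of [5,6])
  i=6: ✗ (fails at j=7)

5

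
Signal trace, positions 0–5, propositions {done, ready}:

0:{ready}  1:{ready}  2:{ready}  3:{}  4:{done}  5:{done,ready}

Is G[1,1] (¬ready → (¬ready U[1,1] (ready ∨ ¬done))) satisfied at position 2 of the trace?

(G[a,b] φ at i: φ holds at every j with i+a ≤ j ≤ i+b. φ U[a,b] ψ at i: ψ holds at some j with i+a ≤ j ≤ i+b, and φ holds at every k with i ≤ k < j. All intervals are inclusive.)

False

Check (¬ready → (¬ready U[1,1] (ready ∨ ¬done))) at every j in [3,3]:
  j=3: antecedent true; consequent fails → ✗
Fails at j=3 → formula fails.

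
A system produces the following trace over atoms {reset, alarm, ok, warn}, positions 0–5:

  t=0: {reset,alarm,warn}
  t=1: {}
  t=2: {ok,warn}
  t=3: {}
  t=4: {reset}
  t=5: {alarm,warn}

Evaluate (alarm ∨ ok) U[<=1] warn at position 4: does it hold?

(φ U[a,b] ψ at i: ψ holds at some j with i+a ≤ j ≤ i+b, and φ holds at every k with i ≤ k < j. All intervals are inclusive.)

Need some j in [4,5] with warn, and (alarm ∨ ok) at every k in [4,j-1].
  j=4: warn false.
  j=5: warn holds, but (alarm ∨ ok) fails at k=4 → not this j.
No j in the window works → until fails.

No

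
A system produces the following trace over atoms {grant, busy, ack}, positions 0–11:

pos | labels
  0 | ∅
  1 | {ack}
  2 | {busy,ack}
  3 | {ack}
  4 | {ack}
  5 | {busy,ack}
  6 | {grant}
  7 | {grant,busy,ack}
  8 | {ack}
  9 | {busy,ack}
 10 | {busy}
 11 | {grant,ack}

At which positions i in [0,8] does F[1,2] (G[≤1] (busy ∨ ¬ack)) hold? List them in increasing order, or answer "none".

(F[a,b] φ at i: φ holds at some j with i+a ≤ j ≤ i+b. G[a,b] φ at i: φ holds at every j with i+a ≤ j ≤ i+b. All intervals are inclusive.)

Evaluate at each i in [0,8]:
  i=0: ✗ (none in [1,2])
  i=1: ✗ (none in [2,3])
  i=2: ✗ (none in [3,4])
  i=3: ✓ (witness j=5)
  i=4: ✓ (witness j=5)
  i=5: ✓ (witness j=6)
  i=6: ✗ (none in [7,8])
  i=7: ✓ (witness j=9)
  i=8: ✓ (witness j=9)

3, 4, 5, 7, 8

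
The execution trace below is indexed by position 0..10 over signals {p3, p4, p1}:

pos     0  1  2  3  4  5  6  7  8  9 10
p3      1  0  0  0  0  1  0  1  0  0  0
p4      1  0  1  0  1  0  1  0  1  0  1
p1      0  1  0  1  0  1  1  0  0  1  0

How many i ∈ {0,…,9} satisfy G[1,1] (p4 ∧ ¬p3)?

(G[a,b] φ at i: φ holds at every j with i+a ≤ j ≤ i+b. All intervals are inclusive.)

5

Evaluate at each i in [0,9]:
  i=0: ✗ (fails at j=1)
  i=1: ✓ (all of [2,2])
  i=2: ✗ (fails at j=3)
  i=3: ✓ (all of [4,4])
  i=4: ✗ (fails at j=5)
  i=5: ✓ (all of [6,6])
  i=6: ✗ (fails at j=7)
  i=7: ✓ (all of [8,8])
  i=8: ✗ (fails at j=9)
  i=9: ✓ (all of [10,10])
Positions where it holds: {1, 3, 5, 7, 9} → 5.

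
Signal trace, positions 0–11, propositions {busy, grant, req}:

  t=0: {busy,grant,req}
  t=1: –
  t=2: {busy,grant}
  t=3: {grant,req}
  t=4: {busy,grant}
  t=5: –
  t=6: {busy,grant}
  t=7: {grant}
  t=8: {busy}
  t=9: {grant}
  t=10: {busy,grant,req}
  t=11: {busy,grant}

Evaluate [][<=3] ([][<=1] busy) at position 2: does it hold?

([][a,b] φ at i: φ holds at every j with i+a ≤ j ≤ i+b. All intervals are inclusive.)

No

Check [][<=1] busy at every j in [2,5]:
  j=2: fails at 3
  j=3: fails at 3
  j=4: fails at 5
  j=5: fails at 5
Fails at j=2 → formula fails.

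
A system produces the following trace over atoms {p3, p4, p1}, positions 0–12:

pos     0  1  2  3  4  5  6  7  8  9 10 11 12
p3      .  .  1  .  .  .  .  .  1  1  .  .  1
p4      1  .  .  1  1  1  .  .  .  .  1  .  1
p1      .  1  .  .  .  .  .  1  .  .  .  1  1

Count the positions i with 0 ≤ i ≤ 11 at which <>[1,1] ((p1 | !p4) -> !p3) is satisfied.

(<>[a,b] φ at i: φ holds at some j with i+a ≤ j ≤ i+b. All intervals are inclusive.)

Evaluate at each i in [0,11]:
  i=0: ✓ (witness j=1)
  i=1: ✗ (none in [2,2])
  i=2: ✓ (witness j=3)
  i=3: ✓ (witness j=4)
  i=4: ✓ (witness j=5)
  i=5: ✓ (witness j=6)
  i=6: ✓ (witness j=7)
  i=7: ✗ (none in [8,8])
  i=8: ✗ (none in [9,9])
  i=9: ✓ (witness j=10)
  i=10: ✓ (witness j=11)
  i=11: ✗ (none in [12,12])
Positions where it holds: {0, 2, 3, 4, 5, 6, 9, 10} → 8.

8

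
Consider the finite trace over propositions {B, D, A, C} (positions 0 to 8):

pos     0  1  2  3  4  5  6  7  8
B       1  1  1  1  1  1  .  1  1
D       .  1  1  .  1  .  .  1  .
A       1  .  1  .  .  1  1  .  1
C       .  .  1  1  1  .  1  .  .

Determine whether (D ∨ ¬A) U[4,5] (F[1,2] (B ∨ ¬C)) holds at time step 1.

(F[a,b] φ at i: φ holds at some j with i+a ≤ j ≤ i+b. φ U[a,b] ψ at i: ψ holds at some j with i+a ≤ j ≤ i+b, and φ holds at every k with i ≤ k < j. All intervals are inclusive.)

Yes

Need some j in [5,6] with F[1,2] (B ∨ ¬C), and (D ∨ ¬A) at every k in [1,j-1].
  j=5: F[1,2] (B ∨ ¬C) holds; (D ∨ ¬A) holds at every k in [1,4] → satisfied.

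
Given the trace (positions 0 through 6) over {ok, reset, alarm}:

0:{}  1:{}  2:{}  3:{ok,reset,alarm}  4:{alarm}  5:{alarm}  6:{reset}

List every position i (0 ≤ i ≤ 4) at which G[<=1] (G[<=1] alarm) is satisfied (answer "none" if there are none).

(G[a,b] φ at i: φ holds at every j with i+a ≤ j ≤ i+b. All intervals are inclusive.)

3

Evaluate at each i in [0,4]:
  i=0: ✗ (fails at j=0)
  i=1: ✗ (fails at j=1)
  i=2: ✗ (fails at j=2)
  i=3: ✓ (all of [3,4])
  i=4: ✗ (fails at j=5)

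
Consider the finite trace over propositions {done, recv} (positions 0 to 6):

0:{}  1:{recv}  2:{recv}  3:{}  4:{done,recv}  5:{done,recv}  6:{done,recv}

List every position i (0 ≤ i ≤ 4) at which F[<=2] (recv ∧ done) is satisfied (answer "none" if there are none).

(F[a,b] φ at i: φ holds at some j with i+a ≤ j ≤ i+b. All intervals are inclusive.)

Evaluate at each i in [0,4]:
  i=0: ✗ (none in [0,2])
  i=1: ✗ (none in [1,3])
  i=2: ✓ (witness j=4)
  i=3: ✓ (witness j=4)
  i=4: ✓ (witness j=4)

2, 3, 4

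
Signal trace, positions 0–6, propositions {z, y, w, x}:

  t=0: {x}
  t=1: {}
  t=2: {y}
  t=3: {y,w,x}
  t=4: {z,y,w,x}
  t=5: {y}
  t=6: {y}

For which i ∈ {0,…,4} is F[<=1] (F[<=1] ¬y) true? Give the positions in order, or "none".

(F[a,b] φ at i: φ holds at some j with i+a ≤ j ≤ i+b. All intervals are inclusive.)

0, 1

Evaluate at each i in [0,4]:
  i=0: ✓ (witness j=0)
  i=1: ✓ (witness j=1)
  i=2: ✗ (none in [2,3])
  i=3: ✗ (none in [3,4])
  i=4: ✗ (none in [4,5])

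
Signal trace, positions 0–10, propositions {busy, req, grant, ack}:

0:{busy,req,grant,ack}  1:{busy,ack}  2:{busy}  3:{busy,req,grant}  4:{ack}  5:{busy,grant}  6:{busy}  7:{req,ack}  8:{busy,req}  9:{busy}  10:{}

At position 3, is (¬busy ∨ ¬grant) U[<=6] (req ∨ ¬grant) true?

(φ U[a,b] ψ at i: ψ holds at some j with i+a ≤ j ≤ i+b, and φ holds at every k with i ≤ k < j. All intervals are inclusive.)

Yes

Need some j in [3,9] with (req ∨ ¬grant), and (¬busy ∨ ¬grant) at every k in [3,j-1].
  j=3: (req ∨ ¬grant) holds; no prefix to check → satisfied.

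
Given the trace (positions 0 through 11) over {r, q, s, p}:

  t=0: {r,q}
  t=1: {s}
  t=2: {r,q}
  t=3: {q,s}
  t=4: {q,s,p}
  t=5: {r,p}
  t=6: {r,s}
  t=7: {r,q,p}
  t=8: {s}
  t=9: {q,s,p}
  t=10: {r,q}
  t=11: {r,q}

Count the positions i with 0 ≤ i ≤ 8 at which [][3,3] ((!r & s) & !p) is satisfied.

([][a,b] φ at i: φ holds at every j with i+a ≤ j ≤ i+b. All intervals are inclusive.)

Evaluate at each i in [0,8]:
  i=0: ✓ (all of [3,3])
  i=1: ✗ (fails at j=4)
  i=2: ✗ (fails at j=5)
  i=3: ✗ (fails at j=6)
  i=4: ✗ (fails at j=7)
  i=5: ✓ (all of [8,8])
  i=6: ✗ (fails at j=9)
  i=7: ✗ (fails at j=10)
  i=8: ✗ (fails at j=11)
Positions where it holds: {0, 5} → 2.

2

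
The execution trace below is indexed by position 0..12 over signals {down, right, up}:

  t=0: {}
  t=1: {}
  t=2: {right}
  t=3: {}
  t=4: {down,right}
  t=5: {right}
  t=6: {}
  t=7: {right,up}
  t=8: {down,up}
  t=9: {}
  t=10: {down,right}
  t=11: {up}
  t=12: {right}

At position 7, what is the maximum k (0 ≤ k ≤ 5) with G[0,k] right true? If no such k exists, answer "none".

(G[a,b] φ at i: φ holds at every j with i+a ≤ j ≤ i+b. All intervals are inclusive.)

right must hold from j=7 onward; find where it first fails.
  j=7: holds
  j=8: fails
Holds on [7,7], so largest k = 0.

0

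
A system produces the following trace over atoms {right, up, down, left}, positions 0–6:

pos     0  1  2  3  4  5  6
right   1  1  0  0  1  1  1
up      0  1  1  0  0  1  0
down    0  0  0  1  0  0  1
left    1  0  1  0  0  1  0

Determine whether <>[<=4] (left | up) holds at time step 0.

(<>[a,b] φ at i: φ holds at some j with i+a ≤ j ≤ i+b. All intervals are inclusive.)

Check (left | up) at each j in [0,4]:
  j=0: true
  j=1: true
  j=2: true
  j=3: false
  j=4: false
Found at j=0 → formula holds.

Holds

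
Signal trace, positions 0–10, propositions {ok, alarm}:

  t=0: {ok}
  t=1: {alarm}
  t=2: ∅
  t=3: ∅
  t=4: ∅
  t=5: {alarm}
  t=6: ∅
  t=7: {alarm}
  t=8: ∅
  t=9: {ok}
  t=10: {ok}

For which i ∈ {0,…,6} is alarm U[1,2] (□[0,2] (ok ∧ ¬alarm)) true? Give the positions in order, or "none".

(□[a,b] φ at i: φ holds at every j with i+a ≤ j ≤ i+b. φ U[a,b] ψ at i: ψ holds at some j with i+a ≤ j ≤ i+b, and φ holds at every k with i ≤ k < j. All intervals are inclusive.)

Evaluate at each i in [0,6]:
  i=0: ✗ (no rhs in [1,2])
  i=1: ✗ (no rhs in [2,3])
  i=2: ✗ (no rhs in [3,4])
  i=3: ✗ (no rhs in [4,5])
  i=4: ✗ (no rhs in [5,6])
  i=5: ✗ (no rhs in [6,7])
  i=6: ✗ (no rhs in [7,8])

none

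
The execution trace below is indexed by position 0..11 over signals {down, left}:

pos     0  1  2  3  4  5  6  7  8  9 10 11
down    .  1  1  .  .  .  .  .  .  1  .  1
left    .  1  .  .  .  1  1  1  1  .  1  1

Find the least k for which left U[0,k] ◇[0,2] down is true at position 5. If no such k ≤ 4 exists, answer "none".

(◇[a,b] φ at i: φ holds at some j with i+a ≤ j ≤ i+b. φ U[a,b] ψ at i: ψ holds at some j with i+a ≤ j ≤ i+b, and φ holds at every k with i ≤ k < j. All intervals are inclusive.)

Need earliest j ≥ 5 with ◇[0,2] down, and left at every k in [5,j-1].
  j=5: rhs fails.
  j=6: rhs fails.
  j=7: rhs holds; lhs holds on [5,6]. k = 2.

2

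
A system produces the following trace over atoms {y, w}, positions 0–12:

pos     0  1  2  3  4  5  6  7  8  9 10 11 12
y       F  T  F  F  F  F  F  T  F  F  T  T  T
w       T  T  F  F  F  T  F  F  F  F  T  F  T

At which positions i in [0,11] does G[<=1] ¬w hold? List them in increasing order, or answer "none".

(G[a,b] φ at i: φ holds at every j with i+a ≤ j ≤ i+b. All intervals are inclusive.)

Evaluate at each i in [0,11]:
  i=0: ✗ (fails at j=0)
  i=1: ✗ (fails at j=1)
  i=2: ✓ (all of [2,3])
  i=3: ✓ (all of [3,4])
  i=4: ✗ (fails at j=5)
  i=5: ✗ (fails at j=5)
  i=6: ✓ (all of [6,7])
  i=7: ✓ (all of [7,8])
  i=8: ✓ (all of [8,9])
  i=9: ✗ (fails at j=10)
  i=10: ✗ (fails at j=10)
  i=11: ✗ (fails at j=12)

2, 3, 6, 7, 8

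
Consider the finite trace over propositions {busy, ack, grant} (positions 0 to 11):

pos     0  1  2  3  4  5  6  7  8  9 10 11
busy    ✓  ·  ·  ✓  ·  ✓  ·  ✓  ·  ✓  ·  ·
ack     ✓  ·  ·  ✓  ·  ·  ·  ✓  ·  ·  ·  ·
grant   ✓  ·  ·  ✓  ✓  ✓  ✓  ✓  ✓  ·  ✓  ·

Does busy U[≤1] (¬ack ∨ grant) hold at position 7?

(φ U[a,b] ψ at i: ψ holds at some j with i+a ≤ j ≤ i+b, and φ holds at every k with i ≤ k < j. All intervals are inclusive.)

True

Need some j in [7,8] with (¬ack ∨ grant), and busy at every k in [7,j-1].
  j=7: (¬ack ∨ grant) holds; no prefix to check → satisfied.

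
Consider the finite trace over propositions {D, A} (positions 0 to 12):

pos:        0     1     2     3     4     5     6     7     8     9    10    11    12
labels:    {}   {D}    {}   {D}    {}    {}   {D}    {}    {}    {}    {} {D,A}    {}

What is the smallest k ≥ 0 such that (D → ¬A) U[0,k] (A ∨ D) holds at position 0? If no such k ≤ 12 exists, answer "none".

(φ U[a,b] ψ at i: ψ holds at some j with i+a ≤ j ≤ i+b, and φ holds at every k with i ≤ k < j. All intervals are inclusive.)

1

Need earliest j ≥ 0 with (A ∨ D), and (D → ¬A) at every k in [0,j-1].
  j=0: rhs fails.
  j=1: rhs holds; lhs holds on [0,0]. k = 1.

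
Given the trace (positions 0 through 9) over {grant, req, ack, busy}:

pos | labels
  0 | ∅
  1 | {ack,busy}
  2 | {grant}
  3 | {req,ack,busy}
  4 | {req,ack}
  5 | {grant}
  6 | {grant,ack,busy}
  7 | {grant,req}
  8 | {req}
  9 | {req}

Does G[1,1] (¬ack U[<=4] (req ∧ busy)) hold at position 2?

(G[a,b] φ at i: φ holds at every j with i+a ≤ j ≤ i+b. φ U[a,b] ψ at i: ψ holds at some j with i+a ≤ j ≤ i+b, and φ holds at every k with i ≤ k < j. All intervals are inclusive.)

Check (¬ack U[<=4] (req ∧ busy)) at every j in [3,3]:
  j=3: holds
All positions satisfy it → formula holds.

Holds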